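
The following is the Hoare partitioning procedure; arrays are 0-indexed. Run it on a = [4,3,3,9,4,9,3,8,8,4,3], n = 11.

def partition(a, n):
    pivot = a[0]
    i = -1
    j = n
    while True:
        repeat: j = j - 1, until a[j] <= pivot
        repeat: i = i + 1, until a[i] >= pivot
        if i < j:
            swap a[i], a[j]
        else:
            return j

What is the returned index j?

pivot=4
j stops at 10 (3), i stops at 0 (4); swap ⇒ [3,3,3,9,4,9,3,8,8,4,4]
j stops at 9 (4), i stops at 3 (9); swap ⇒ [3,3,3,4,4,9,3,8,8,9,4]
j stops at 6 (3), i stops at 4 (4); swap ⇒ [3,3,3,4,3,9,4,8,8,9,4]
j stops at 4, i stops at 5; i≥j ⇒ return 4. a=[3,3,3,4,3,9,4,8,8,9,4]

4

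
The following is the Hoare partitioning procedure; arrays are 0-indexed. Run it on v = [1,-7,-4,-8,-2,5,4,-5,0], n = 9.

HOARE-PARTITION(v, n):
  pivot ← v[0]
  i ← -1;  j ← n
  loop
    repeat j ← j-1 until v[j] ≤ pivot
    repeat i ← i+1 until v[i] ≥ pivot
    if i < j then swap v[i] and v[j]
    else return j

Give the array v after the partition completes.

[0,-7,-4,-8,-2,-5,4,5,1]

pivot = v[0] = 1; i = -1, j = 9
j→8 (v[8]=0≤1), i→0 (v[0]=1≥1); i<j, swap → [0,-7,-4,-8,-2,5,4,-5,1]
j→7 (v[7]=-5≤1), i→5 (v[5]=5≥1); i<j, swap → [0,-7,-4,-8,-2,-5,4,5,1]
j→5, i→6; i≥j, return j=5. v = [0,-7,-4,-8,-2,-5,4,5,1]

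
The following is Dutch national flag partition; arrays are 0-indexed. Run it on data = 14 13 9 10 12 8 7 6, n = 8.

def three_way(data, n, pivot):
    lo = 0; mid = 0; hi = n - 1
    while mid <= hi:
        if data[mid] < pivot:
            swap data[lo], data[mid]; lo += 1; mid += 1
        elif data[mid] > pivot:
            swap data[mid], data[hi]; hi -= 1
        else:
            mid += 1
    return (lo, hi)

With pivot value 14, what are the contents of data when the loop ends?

13 9 10 12 8 7 6 14

pivot = 14; lo=0, mid=0, hi=7
data[mid]=14=14: mid=1
data[mid]=13<14: swap data[0],data[1]; lo=1,mid=2 → 13 14 9 10 12 8 7 6
data[mid]=9<14: swap data[1],data[2]; lo=2,mid=3 → 13 9 14 10 12 8 7 6
data[mid]=10<14: swap data[2],data[3]; lo=3,mid=4 → 13 9 10 14 12 8 7 6
data[mid]=12<14: swap data[3],data[4]; lo=4,mid=5 → 13 9 10 12 14 8 7 6
data[mid]=8<14: swap data[4],data[5]; lo=5,mid=6 → 13 9 10 12 8 14 7 6
data[mid]=7<14: swap data[5],data[6]; lo=6,mid=7 → 13 9 10 12 8 7 14 6
data[mid]=6<14: swap data[6],data[7]; lo=7,mid=8 → 13 9 10 12 8 7 6 14
end: lo=7, hi=7; data = 13 9 10 12 8 7 6 14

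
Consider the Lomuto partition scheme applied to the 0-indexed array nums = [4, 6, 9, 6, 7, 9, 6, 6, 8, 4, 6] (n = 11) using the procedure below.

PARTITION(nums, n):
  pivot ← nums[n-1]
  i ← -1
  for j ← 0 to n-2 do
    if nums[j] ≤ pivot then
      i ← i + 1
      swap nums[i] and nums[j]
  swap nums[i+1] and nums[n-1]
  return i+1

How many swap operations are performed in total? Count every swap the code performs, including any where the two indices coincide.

7

pivot=6, i=-1
j=0: 4≤6, i=0, swap(0,0) ⇒ [4, 6, 9, 6, 7, 9, 6, 6, 8, 4, 6]
j=1: 6≤6, i=1, swap(1,1) ⇒ [4, 6, 9, 6, 7, 9, 6, 6, 8, 4, 6]
j=2: 9>6, skip
j=3: 6≤6, i=2, swap(2,3) ⇒ [4, 6, 6, 9, 7, 9, 6, 6, 8, 4, 6]
j=4: 7>6, skip
j=5: 9>6, skip
j=6: 6≤6, i=3, swap(3,6) ⇒ [4, 6, 6, 6, 7, 9, 9, 6, 8, 4, 6]
j=7: 6≤6, i=4, swap(4,7) ⇒ [4, 6, 6, 6, 6, 9, 9, 7, 8, 4, 6]
j=8: 8>6, skip
j=9: 4≤6, i=5, swap(5,9) ⇒ [4, 6, 6, 6, 6, 4, 9, 7, 8, 9, 6]
swap(6,10) ⇒ [4, 6, 6, 6, 6, 4, 6, 7, 8, 9, 9]; return 6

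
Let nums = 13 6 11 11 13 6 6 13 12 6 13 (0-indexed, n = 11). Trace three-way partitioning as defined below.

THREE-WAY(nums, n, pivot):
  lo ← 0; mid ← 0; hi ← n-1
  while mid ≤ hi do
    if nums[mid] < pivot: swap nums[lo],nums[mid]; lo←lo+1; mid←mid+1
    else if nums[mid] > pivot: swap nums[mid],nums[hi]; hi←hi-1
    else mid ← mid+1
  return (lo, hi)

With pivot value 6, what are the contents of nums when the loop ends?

6 6 6 6 13 11 13 12 11 13 13

pivot = 6; lo=0, mid=0, hi=10
nums[mid]=13>6: swap nums[0],nums[10]; hi=9 → 13 6 11 11 13 6 6 13 12 6 13
nums[mid]=13>6: swap nums[0],nums[9]; hi=8 → 6 6 11 11 13 6 6 13 12 13 13
nums[mid]=6=6: mid=1
nums[mid]=6=6: mid=2
nums[mid]=11>6: swap nums[2],nums[8]; hi=7 → 6 6 12 11 13 6 6 13 11 13 13
nums[mid]=12>6: swap nums[2],nums[7]; hi=6 → 6 6 13 11 13 6 6 12 11 13 13
nums[mid]=13>6: swap nums[2],nums[6]; hi=5 → 6 6 6 11 13 6 13 12 11 13 13
nums[mid]=6=6: mid=3
nums[mid]=11>6: swap nums[3],nums[5]; hi=4 → 6 6 6 6 13 11 13 12 11 13 13
nums[mid]=6=6: mid=4
nums[mid]=13>6: swap nums[4],nums[4]; hi=3 → 6 6 6 6 13 11 13 12 11 13 13
end: lo=0, hi=3; nums = 6 6 6 6 13 11 13 12 11 13 13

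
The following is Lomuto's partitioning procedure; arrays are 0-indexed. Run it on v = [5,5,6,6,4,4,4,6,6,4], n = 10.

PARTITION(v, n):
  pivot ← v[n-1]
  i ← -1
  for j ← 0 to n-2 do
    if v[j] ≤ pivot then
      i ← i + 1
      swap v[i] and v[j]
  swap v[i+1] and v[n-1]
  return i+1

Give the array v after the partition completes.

[4,4,4,4,5,5,6,6,6,6]

pivot = v[9] = 4; i = -1
j=0: v[0]=5 > 4 → no swap
j=1: v[1]=5 > 4 → no swap
j=2: v[2]=6 > 4 → no swap
j=3: v[3]=6 > 4 → no swap
j=4: v[4]=4 ≤ 4 → i=0, swap v[0],v[4] → [4,5,6,6,5,4,4,6,6,4]
j=5: v[5]=4 ≤ 4 → i=1, swap v[1],v[5] → [4,4,6,6,5,5,4,6,6,4]
j=6: v[6]=4 ≤ 4 → i=2, swap v[2],v[6] → [4,4,4,6,5,5,6,6,6,4]
j=7: v[7]=6 > 4 → no swap
j=8: v[8]=6 > 4 → no swap
final swap v[3],v[9] → [4,4,4,4,5,5,6,6,6,6]; return 3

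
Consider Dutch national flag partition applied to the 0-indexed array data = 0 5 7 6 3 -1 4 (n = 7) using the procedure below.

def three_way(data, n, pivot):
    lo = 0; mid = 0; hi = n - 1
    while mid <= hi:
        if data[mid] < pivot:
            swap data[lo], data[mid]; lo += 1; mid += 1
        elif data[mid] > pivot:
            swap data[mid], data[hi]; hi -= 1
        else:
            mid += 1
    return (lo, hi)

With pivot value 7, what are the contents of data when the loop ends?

pivot = 7; lo=0, mid=0, hi=6
data[mid]=0<7: swap data[0],data[0]; lo=1,mid=1 → 0 5 7 6 3 -1 4
data[mid]=5<7: swap data[1],data[1]; lo=2,mid=2 → 0 5 7 6 3 -1 4
data[mid]=7=7: mid=3
data[mid]=6<7: swap data[2],data[3]; lo=3,mid=4 → 0 5 6 7 3 -1 4
data[mid]=3<7: swap data[3],data[4]; lo=4,mid=5 → 0 5 6 3 7 -1 4
data[mid]=-1<7: swap data[4],data[5]; lo=5,mid=6 → 0 5 6 3 -1 7 4
data[mid]=4<7: swap data[5],data[6]; lo=6,mid=7 → 0 5 6 3 -1 4 7
end: lo=6, hi=6; data = 0 5 6 3 -1 4 7

0 5 6 3 -1 4 7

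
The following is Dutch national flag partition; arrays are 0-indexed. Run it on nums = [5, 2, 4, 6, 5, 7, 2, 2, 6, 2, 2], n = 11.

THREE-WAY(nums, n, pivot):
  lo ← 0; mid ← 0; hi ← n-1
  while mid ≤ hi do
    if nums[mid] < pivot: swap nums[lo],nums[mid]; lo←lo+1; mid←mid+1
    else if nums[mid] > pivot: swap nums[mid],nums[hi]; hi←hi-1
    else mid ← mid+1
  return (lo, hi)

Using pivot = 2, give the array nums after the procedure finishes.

[2, 2, 2, 2, 2, 7, 5, 6, 6, 4, 5]

lo=0 mid=0 hi=10
5>2: swap(0,10), hi=9 ⇒ [2, 2, 4, 6, 5, 7, 2, 2, 6, 2, 5]
2=2: mid=1
2=2: mid=2
4>2: swap(2,9), hi=8 ⇒ [2, 2, 2, 6, 5, 7, 2, 2, 6, 4, 5]
2=2: mid=3
6>2: swap(3,8), hi=7 ⇒ [2, 2, 2, 6, 5, 7, 2, 2, 6, 4, 5]
6>2: swap(3,7), hi=6 ⇒ [2, 2, 2, 2, 5, 7, 2, 6, 6, 4, 5]
2=2: mid=4
5>2: swap(4,6), hi=5 ⇒ [2, 2, 2, 2, 2, 7, 5, 6, 6, 4, 5]
2=2: mid=5
7>2: swap(5,5), hi=4 ⇒ [2, 2, 2, 2, 2, 7, 5, 6, 6, 4, 5]
done. lo=0 hi=4; nums=[2, 2, 2, 2, 2, 7, 5, 6, 6, 4, 5]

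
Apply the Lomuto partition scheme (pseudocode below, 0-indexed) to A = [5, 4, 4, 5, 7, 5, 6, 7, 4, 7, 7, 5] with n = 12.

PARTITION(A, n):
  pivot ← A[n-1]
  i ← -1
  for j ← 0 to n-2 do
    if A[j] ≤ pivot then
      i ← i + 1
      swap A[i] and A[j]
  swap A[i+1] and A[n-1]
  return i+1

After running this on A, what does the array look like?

[5, 4, 4, 5, 5, 4, 5, 7, 7, 7, 7, 6]

pivot = A[11] = 5; i = -1
j=0: A[0]=5 ≤ 5 → i=0, swap A[0],A[0] (no change) → [5, 4, 4, 5, 7, 5, 6, 7, 4, 7, 7, 5]
j=1: A[1]=4 ≤ 5 → i=1, swap A[1],A[1] (no change) → [5, 4, 4, 5, 7, 5, 6, 7, 4, 7, 7, 5]
j=2: A[2]=4 ≤ 5 → i=2, swap A[2],A[2] (no change) → [5, 4, 4, 5, 7, 5, 6, 7, 4, 7, 7, 5]
j=3: A[3]=5 ≤ 5 → i=3, swap A[3],A[3] (no change) → [5, 4, 4, 5, 7, 5, 6, 7, 4, 7, 7, 5]
j=4: A[4]=7 > 5 → no swap
j=5: A[5]=5 ≤ 5 → i=4, swap A[4],A[5] → [5, 4, 4, 5, 5, 7, 6, 7, 4, 7, 7, 5]
j=6: A[6]=6 > 5 → no swap
j=7: A[7]=7 > 5 → no swap
j=8: A[8]=4 ≤ 5 → i=5, swap A[5],A[8] → [5, 4, 4, 5, 5, 4, 6, 7, 7, 7, 7, 5]
j=9: A[9]=7 > 5 → no swap
j=10: A[10]=7 > 5 → no swap
final swap A[6],A[11] → [5, 4, 4, 5, 5, 4, 5, 7, 7, 7, 7, 6]; return 6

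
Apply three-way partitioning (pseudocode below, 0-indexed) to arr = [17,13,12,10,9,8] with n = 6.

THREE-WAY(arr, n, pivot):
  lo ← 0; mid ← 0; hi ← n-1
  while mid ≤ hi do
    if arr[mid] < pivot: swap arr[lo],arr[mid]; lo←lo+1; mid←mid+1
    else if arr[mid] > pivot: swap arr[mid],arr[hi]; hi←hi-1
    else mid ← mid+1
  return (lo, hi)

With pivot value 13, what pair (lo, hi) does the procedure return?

(4, 4)

lo=0 mid=0 hi=5
17>13: swap(0,5), hi=4 ⇒ [8,13,12,10,9,17]
8<13: swap(0,0), lo=1 mid=1 ⇒ [8,13,12,10,9,17]
13=13: mid=2
12<13: swap(1,2), lo=2 mid=3 ⇒ [8,12,13,10,9,17]
10<13: swap(2,3), lo=3 mid=4 ⇒ [8,12,10,13,9,17]
9<13: swap(3,4), lo=4 mid=5 ⇒ [8,12,10,9,13,17]
done. lo=4 hi=4; arr=[8,12,10,9,13,17]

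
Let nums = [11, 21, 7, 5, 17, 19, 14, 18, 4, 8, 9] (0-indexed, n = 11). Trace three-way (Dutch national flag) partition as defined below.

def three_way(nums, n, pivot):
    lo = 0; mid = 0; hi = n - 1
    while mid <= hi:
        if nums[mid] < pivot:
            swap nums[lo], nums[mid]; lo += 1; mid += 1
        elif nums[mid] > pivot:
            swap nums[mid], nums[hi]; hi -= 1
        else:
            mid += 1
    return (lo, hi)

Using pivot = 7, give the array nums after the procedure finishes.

lo=0 mid=0 hi=10
11>7: swap(0,10), hi=9 ⇒ [9, 21, 7, 5, 17, 19, 14, 18, 4, 8, 11]
9>7: swap(0,9), hi=8 ⇒ [8, 21, 7, 5, 17, 19, 14, 18, 4, 9, 11]
8>7: swap(0,8), hi=7 ⇒ [4, 21, 7, 5, 17, 19, 14, 18, 8, 9, 11]
4<7: swap(0,0), lo=1 mid=1 ⇒ [4, 21, 7, 5, 17, 19, 14, 18, 8, 9, 11]
21>7: swap(1,7), hi=6 ⇒ [4, 18, 7, 5, 17, 19, 14, 21, 8, 9, 11]
18>7: swap(1,6), hi=5 ⇒ [4, 14, 7, 5, 17, 19, 18, 21, 8, 9, 11]
14>7: swap(1,5), hi=4 ⇒ [4, 19, 7, 5, 17, 14, 18, 21, 8, 9, 11]
19>7: swap(1,4), hi=3 ⇒ [4, 17, 7, 5, 19, 14, 18, 21, 8, 9, 11]
17>7: swap(1,3), hi=2 ⇒ [4, 5, 7, 17, 19, 14, 18, 21, 8, 9, 11]
5<7: swap(1,1), lo=2 mid=2 ⇒ [4, 5, 7, 17, 19, 14, 18, 21, 8, 9, 11]
7=7: mid=3
done. lo=2 hi=2; nums=[4, 5, 7, 17, 19, 14, 18, 21, 8, 9, 11]

[4, 5, 7, 17, 19, 14, 18, 21, 8, 9, 11]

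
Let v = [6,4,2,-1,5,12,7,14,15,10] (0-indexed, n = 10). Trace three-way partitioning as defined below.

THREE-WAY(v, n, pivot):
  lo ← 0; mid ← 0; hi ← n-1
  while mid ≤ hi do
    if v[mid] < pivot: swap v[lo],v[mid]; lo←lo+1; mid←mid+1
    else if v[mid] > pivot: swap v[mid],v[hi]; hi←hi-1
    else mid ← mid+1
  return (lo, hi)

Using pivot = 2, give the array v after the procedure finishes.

pivot = 2; lo=0, mid=0, hi=9
v[mid]=6>2: swap v[0],v[9]; hi=8 → [10,4,2,-1,5,12,7,14,15,6]
v[mid]=10>2: swap v[0],v[8]; hi=7 → [15,4,2,-1,5,12,7,14,10,6]
v[mid]=15>2: swap v[0],v[7]; hi=6 → [14,4,2,-1,5,12,7,15,10,6]
v[mid]=14>2: swap v[0],v[6]; hi=5 → [7,4,2,-1,5,12,14,15,10,6]
v[mid]=7>2: swap v[0],v[5]; hi=4 → [12,4,2,-1,5,7,14,15,10,6]
v[mid]=12>2: swap v[0],v[4]; hi=3 → [5,4,2,-1,12,7,14,15,10,6]
v[mid]=5>2: swap v[0],v[3]; hi=2 → [-1,4,2,5,12,7,14,15,10,6]
v[mid]=-1<2: swap v[0],v[0]; lo=1,mid=1 → [-1,4,2,5,12,7,14,15,10,6]
v[mid]=4>2: swap v[1],v[2]; hi=1 → [-1,2,4,5,12,7,14,15,10,6]
v[mid]=2=2: mid=2
end: lo=1, hi=1; v = [-1,2,4,5,12,7,14,15,10,6]

[-1,2,4,5,12,7,14,15,10,6]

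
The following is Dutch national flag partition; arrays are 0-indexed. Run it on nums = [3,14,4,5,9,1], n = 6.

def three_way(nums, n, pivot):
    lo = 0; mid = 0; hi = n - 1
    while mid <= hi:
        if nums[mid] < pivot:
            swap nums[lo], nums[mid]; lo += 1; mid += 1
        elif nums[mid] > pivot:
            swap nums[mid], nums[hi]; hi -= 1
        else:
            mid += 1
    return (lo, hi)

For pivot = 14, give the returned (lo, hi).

(5, 5)

pivot = 14; lo=0, mid=0, hi=5
nums[mid]=3<14: swap nums[0],nums[0]; lo=1,mid=1 → [3,14,4,5,9,1]
nums[mid]=14=14: mid=2
nums[mid]=4<14: swap nums[1],nums[2]; lo=2,mid=3 → [3,4,14,5,9,1]
nums[mid]=5<14: swap nums[2],nums[3]; lo=3,mid=4 → [3,4,5,14,9,1]
nums[mid]=9<14: swap nums[3],nums[4]; lo=4,mid=5 → [3,4,5,9,14,1]
nums[mid]=1<14: swap nums[4],nums[5]; lo=5,mid=6 → [3,4,5,9,1,14]
end: lo=5, hi=5; nums = [3,4,5,9,1,14]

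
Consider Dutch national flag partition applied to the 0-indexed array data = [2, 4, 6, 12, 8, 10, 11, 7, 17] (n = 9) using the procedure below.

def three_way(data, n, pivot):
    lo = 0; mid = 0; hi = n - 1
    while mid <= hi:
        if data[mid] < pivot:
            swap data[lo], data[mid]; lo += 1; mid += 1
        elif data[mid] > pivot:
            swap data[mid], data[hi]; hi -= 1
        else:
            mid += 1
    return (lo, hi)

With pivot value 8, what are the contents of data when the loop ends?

[2, 4, 6, 7, 8, 11, 10, 17, 12]

pivot = 8; lo=0, mid=0, hi=8
data[mid]=2<8: swap data[0],data[0]; lo=1,mid=1 → [2, 4, 6, 12, 8, 10, 11, 7, 17]
data[mid]=4<8: swap data[1],data[1]; lo=2,mid=2 → [2, 4, 6, 12, 8, 10, 11, 7, 17]
data[mid]=6<8: swap data[2],data[2]; lo=3,mid=3 → [2, 4, 6, 12, 8, 10, 11, 7, 17]
data[mid]=12>8: swap data[3],data[8]; hi=7 → [2, 4, 6, 17, 8, 10, 11, 7, 12]
data[mid]=17>8: swap data[3],data[7]; hi=6 → [2, 4, 6, 7, 8, 10, 11, 17, 12]
data[mid]=7<8: swap data[3],data[3]; lo=4,mid=4 → [2, 4, 6, 7, 8, 10, 11, 17, 12]
data[mid]=8=8: mid=5
data[mid]=10>8: swap data[5],data[6]; hi=5 → [2, 4, 6, 7, 8, 11, 10, 17, 12]
data[mid]=11>8: swap data[5],data[5]; hi=4 → [2, 4, 6, 7, 8, 11, 10, 17, 12]
end: lo=4, hi=4; data = [2, 4, 6, 7, 8, 11, 10, 17, 12]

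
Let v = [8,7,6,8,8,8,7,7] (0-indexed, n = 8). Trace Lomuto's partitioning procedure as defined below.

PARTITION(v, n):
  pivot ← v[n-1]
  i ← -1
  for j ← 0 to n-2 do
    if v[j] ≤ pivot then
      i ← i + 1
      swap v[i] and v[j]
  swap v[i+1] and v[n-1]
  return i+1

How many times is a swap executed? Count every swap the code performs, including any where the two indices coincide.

pivot = v[7] = 7; i = -1
j=0: v[0]=8 > 7 → no swap
j=1: v[1]=7 ≤ 7 → i=0, swap v[0],v[1] → [7,8,6,8,8,8,7,7]
j=2: v[2]=6 ≤ 7 → i=1, swap v[1],v[2] → [7,6,8,8,8,8,7,7]
j=3: v[3]=8 > 7 → no swap
j=4: v[4]=8 > 7 → no swap
j=5: v[5]=8 > 7 → no swap
j=6: v[6]=7 ≤ 7 → i=2, swap v[2],v[6] → [7,6,7,8,8,8,8,7]
final swap v[3],v[7] → [7,6,7,7,8,8,8,8]; return 3

4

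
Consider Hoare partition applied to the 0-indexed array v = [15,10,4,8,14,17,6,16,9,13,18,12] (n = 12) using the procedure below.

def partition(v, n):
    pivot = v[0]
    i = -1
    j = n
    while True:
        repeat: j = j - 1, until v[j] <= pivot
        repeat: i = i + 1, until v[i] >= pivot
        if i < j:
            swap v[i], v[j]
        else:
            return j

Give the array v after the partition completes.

[12,10,4,8,14,13,6,9,16,17,18,15]

pivot = v[0] = 15; i = -1, j = 12
j→11 (v[11]=12≤15), i→0 (v[0]=15≥15); i<j, swap → [12,10,4,8,14,17,6,16,9,13,18,15]
j→9 (v[9]=13≤15), i→5 (v[5]=17≥15); i<j, swap → [12,10,4,8,14,13,6,16,9,17,18,15]
j→8 (v[8]=9≤15), i→7 (v[7]=16≥15); i<j, swap → [12,10,4,8,14,13,6,9,16,17,18,15]
j→7, i→8; i≥j, return j=7. v = [12,10,4,8,14,13,6,9,16,17,18,15]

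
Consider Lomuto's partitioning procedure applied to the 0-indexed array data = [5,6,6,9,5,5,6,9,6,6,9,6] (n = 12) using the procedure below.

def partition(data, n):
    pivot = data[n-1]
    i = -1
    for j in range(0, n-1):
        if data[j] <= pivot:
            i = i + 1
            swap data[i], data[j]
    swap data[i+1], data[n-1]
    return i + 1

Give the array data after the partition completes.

[5,6,6,5,5,6,6,6,6,9,9,9]

pivot = data[11] = 6; i = -1
j=0: data[0]=5 ≤ 6 → i=0, swap data[0],data[0] (no change) → [5,6,6,9,5,5,6,9,6,6,9,6]
j=1: data[1]=6 ≤ 6 → i=1, swap data[1],data[1] (no change) → [5,6,6,9,5,5,6,9,6,6,9,6]
j=2: data[2]=6 ≤ 6 → i=2, swap data[2],data[2] (no change) → [5,6,6,9,5,5,6,9,6,6,9,6]
j=3: data[3]=9 > 6 → no swap
j=4: data[4]=5 ≤ 6 → i=3, swap data[3],data[4] → [5,6,6,5,9,5,6,9,6,6,9,6]
j=5: data[5]=5 ≤ 6 → i=4, swap data[4],data[5] → [5,6,6,5,5,9,6,9,6,6,9,6]
j=6: data[6]=6 ≤ 6 → i=5, swap data[5],data[6] → [5,6,6,5,5,6,9,9,6,6,9,6]
j=7: data[7]=9 > 6 → no swap
j=8: data[8]=6 ≤ 6 → i=6, swap data[6],data[8] → [5,6,6,5,5,6,6,9,9,6,9,6]
j=9: data[9]=6 ≤ 6 → i=7, swap data[7],data[9] → [5,6,6,5,5,6,6,6,9,9,9,6]
j=10: data[10]=9 > 6 → no swap
final swap data[8],data[11] → [5,6,6,5,5,6,6,6,6,9,9,9]; return 8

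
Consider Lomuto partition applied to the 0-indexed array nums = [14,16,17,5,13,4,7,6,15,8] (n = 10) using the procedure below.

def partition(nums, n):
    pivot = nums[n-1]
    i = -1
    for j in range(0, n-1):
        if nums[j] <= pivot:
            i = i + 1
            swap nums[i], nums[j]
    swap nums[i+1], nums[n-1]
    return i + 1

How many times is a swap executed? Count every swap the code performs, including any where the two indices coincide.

5

pivot = nums[9] = 8; i = -1
j=0: nums[0]=14 > 8 → no swap
j=1: nums[1]=16 > 8 → no swap
j=2: nums[2]=17 > 8 → no swap
j=3: nums[3]=5 ≤ 8 → i=0, swap nums[0],nums[3] → [5,16,17,14,13,4,7,6,15,8]
j=4: nums[4]=13 > 8 → no swap
j=5: nums[5]=4 ≤ 8 → i=1, swap nums[1],nums[5] → [5,4,17,14,13,16,7,6,15,8]
j=6: nums[6]=7 ≤ 8 → i=2, swap nums[2],nums[6] → [5,4,7,14,13,16,17,6,15,8]
j=7: nums[7]=6 ≤ 8 → i=3, swap nums[3],nums[7] → [5,4,7,6,13,16,17,14,15,8]
j=8: nums[8]=15 > 8 → no swap
final swap nums[4],nums[9] → [5,4,7,6,8,16,17,14,15,13]; return 4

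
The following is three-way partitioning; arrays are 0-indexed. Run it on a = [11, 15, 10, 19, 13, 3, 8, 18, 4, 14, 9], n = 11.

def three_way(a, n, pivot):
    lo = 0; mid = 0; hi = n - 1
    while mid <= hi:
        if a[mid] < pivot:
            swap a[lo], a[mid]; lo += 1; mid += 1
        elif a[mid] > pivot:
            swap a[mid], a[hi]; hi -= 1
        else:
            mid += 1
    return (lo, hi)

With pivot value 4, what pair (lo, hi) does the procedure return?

(1, 1)

lo=0 mid=0 hi=10
11>4: swap(0,10), hi=9 ⇒ [9, 15, 10, 19, 13, 3, 8, 18, 4, 14, 11]
9>4: swap(0,9), hi=8 ⇒ [14, 15, 10, 19, 13, 3, 8, 18, 4, 9, 11]
14>4: swap(0,8), hi=7 ⇒ [4, 15, 10, 19, 13, 3, 8, 18, 14, 9, 11]
4=4: mid=1
15>4: swap(1,7), hi=6 ⇒ [4, 18, 10, 19, 13, 3, 8, 15, 14, 9, 11]
18>4: swap(1,6), hi=5 ⇒ [4, 8, 10, 19, 13, 3, 18, 15, 14, 9, 11]
8>4: swap(1,5), hi=4 ⇒ [4, 3, 10, 19, 13, 8, 18, 15, 14, 9, 11]
3<4: swap(0,1), lo=1 mid=2 ⇒ [3, 4, 10, 19, 13, 8, 18, 15, 14, 9, 11]
10>4: swap(2,4), hi=3 ⇒ [3, 4, 13, 19, 10, 8, 18, 15, 14, 9, 11]
13>4: swap(2,3), hi=2 ⇒ [3, 4, 19, 13, 10, 8, 18, 15, 14, 9, 11]
19>4: swap(2,2), hi=1 ⇒ [3, 4, 19, 13, 10, 8, 18, 15, 14, 9, 11]
done. lo=1 hi=1; a=[3, 4, 19, 13, 10, 8, 18, 15, 14, 9, 11]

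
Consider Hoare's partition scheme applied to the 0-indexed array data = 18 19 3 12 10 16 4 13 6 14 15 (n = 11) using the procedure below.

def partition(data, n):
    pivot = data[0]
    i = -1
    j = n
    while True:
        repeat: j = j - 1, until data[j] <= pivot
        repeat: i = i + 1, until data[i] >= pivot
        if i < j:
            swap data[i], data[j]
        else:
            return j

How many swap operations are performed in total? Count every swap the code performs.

2

pivot = data[0] = 18; i = -1, j = 11
j→10 (data[10]=15≤18), i→0 (data[0]=18≥18); i<j, swap → 15 19 3 12 10 16 4 13 6 14 18
j→9 (data[9]=14≤18), i→1 (data[1]=19≥18); i<j, swap → 15 14 3 12 10 16 4 13 6 19 18
j→8, i→9; i≥j, return j=8. data = 15 14 3 12 10 16 4 13 6 19 18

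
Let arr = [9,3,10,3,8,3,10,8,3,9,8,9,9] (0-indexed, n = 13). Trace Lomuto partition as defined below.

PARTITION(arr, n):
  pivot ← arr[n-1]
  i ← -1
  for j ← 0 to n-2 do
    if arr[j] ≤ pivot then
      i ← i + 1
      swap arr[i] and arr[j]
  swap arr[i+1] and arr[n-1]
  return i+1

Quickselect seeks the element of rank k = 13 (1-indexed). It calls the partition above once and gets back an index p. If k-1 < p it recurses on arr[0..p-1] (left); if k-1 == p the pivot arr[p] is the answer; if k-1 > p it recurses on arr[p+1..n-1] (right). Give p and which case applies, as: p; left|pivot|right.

pivot = arr[12] = 9; i = -1
j=0: arr[0]=9 ≤ 9 → i=0, swap arr[0],arr[0] (no change) → [9,3,10,3,8,3,10,8,3,9,8,9,9]
j=1: arr[1]=3 ≤ 9 → i=1, swap arr[1],arr[1] (no change) → [9,3,10,3,8,3,10,8,3,9,8,9,9]
j=2: arr[2]=10 > 9 → no swap
j=3: arr[3]=3 ≤ 9 → i=2, swap arr[2],arr[3] → [9,3,3,10,8,3,10,8,3,9,8,9,9]
j=4: arr[4]=8 ≤ 9 → i=3, swap arr[3],arr[4] → [9,3,3,8,10,3,10,8,3,9,8,9,9]
j=5: arr[5]=3 ≤ 9 → i=4, swap arr[4],arr[5] → [9,3,3,8,3,10,10,8,3,9,8,9,9]
j=6: arr[6]=10 > 9 → no swap
j=7: arr[7]=8 ≤ 9 → i=5, swap arr[5],arr[7] → [9,3,3,8,3,8,10,10,3,9,8,9,9]
j=8: arr[8]=3 ≤ 9 → i=6, swap arr[6],arr[8] → [9,3,3,8,3,8,3,10,10,9,8,9,9]
j=9: arr[9]=9 ≤ 9 → i=7, swap arr[7],arr[9] → [9,3,3,8,3,8,3,9,10,10,8,9,9]
j=10: arr[10]=8 ≤ 9 → i=8, swap arr[8],arr[10] → [9,3,3,8,3,8,3,9,8,10,10,9,9]
j=11: arr[11]=9 ≤ 9 → i=9, swap arr[9],arr[11] → [9,3,3,8,3,8,3,9,8,9,10,10,9]
final swap arr[10],arr[12] → [9,3,3,8,3,8,3,9,8,9,9,10,10]; return 10
p = 10; k-1 = 12 > 10 ⇒ right

10; right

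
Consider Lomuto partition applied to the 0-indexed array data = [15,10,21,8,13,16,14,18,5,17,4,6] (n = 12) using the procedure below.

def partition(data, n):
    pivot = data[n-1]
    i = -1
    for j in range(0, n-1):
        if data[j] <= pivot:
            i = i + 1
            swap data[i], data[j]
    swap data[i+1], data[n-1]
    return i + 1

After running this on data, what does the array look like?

[5,4,6,8,13,16,14,18,15,17,10,21]

pivot = data[11] = 6; i = -1
j=0: data[0]=15 > 6 → no swap
j=1: data[1]=10 > 6 → no swap
j=2: data[2]=21 > 6 → no swap
j=3: data[3]=8 > 6 → no swap
j=4: data[4]=13 > 6 → no swap
j=5: data[5]=16 > 6 → no swap
j=6: data[6]=14 > 6 → no swap
j=7: data[7]=18 > 6 → no swap
j=8: data[8]=5 ≤ 6 → i=0, swap data[0],data[8] → [5,10,21,8,13,16,14,18,15,17,4,6]
j=9: data[9]=17 > 6 → no swap
j=10: data[10]=4 ≤ 6 → i=1, swap data[1],data[10] → [5,4,21,8,13,16,14,18,15,17,10,6]
final swap data[2],data[11] → [5,4,6,8,13,16,14,18,15,17,10,21]; return 2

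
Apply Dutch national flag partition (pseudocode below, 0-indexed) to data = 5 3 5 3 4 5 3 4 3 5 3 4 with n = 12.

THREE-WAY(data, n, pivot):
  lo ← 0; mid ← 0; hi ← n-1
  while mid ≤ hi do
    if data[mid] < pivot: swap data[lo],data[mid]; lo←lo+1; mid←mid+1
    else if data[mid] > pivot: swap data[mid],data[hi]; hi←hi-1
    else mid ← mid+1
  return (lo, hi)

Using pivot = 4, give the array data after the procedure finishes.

3 3 3 3 3 4 4 4 5 5 5 5

pivot = 4; lo=0, mid=0, hi=11
data[mid]=5>4: swap data[0],data[11]; hi=10 → 4 3 5 3 4 5 3 4 3 5 3 5
data[mid]=4=4: mid=1
data[mid]=3<4: swap data[0],data[1]; lo=1,mid=2 → 3 4 5 3 4 5 3 4 3 5 3 5
data[mid]=5>4: swap data[2],data[10]; hi=9 → 3 4 3 3 4 5 3 4 3 5 5 5
data[mid]=3<4: swap data[1],data[2]; lo=2,mid=3 → 3 3 4 3 4 5 3 4 3 5 5 5
data[mid]=3<4: swap data[2],data[3]; lo=3,mid=4 → 3 3 3 4 4 5 3 4 3 5 5 5
data[mid]=4=4: mid=5
data[mid]=5>4: swap data[5],data[9]; hi=8 → 3 3 3 4 4 5 3 4 3 5 5 5
data[mid]=5>4: swap data[5],data[8]; hi=7 → 3 3 3 4 4 3 3 4 5 5 5 5
data[mid]=3<4: swap data[3],data[5]; lo=4,mid=6 → 3 3 3 3 4 4 3 4 5 5 5 5
data[mid]=3<4: swap data[4],data[6]; lo=5,mid=7 → 3 3 3 3 3 4 4 4 5 5 5 5
data[mid]=4=4: mid=8
end: lo=5, hi=7; data = 3 3 3 3 3 4 4 4 5 5 5 5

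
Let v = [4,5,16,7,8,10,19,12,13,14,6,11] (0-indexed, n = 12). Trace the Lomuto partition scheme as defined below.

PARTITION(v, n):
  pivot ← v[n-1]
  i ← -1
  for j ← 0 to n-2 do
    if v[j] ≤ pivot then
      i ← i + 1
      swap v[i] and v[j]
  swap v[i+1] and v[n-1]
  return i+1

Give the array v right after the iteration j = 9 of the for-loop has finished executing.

pivot = v[11] = 11; i = -1
j=0: v[0]=4 ≤ 11 → i=0, swap v[0],v[0] (no change) → [4,5,16,7,8,10,19,12,13,14,6,11]
j=1: v[1]=5 ≤ 11 → i=1, swap v[1],v[1] (no change) → [4,5,16,7,8,10,19,12,13,14,6,11]
j=2: v[2]=16 > 11 → no swap
j=3: v[3]=7 ≤ 11 → i=2, swap v[2],v[3] → [4,5,7,16,8,10,19,12,13,14,6,11]
j=4: v[4]=8 ≤ 11 → i=3, swap v[3],v[4] → [4,5,7,8,16,10,19,12,13,14,6,11]
j=5: v[5]=10 ≤ 11 → i=4, swap v[4],v[5] → [4,5,7,8,10,16,19,12,13,14,6,11]
j=6: v[6]=19 > 11 → no swap
j=7: v[7]=12 > 11 → no swap
j=8: v[8]=13 > 11 → no swap
j=9: v[9]=14 > 11 → no swap
(after j=9) v = [4,5,7,8,10,16,19,12,13,14,6,11]

[4,5,7,8,10,16,19,12,13,14,6,11]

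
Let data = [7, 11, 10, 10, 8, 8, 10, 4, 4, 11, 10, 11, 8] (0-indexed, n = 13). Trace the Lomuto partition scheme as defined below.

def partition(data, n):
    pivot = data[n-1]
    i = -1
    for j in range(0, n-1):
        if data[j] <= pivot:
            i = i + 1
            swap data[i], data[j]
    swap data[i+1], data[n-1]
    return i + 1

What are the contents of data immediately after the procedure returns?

pivot=8, i=-1
j=0: 7≤8, i=0, swap(0,0) ⇒ [7, 11, 10, 10, 8, 8, 10, 4, 4, 11, 10, 11, 8]
j=1: 11>8, skip
j=2: 10>8, skip
j=3: 10>8, skip
j=4: 8≤8, i=1, swap(1,4) ⇒ [7, 8, 10, 10, 11, 8, 10, 4, 4, 11, 10, 11, 8]
j=5: 8≤8, i=2, swap(2,5) ⇒ [7, 8, 8, 10, 11, 10, 10, 4, 4, 11, 10, 11, 8]
j=6: 10>8, skip
j=7: 4≤8, i=3, swap(3,7) ⇒ [7, 8, 8, 4, 11, 10, 10, 10, 4, 11, 10, 11, 8]
j=8: 4≤8, i=4, swap(4,8) ⇒ [7, 8, 8, 4, 4, 10, 10, 10, 11, 11, 10, 11, 8]
j=9: 11>8, skip
j=10: 10>8, skip
j=11: 11>8, skip
swap(5,12) ⇒ [7, 8, 8, 4, 4, 8, 10, 10, 11, 11, 10, 11, 10]; return 5

[7, 8, 8, 4, 4, 8, 10, 10, 11, 11, 10, 11, 10]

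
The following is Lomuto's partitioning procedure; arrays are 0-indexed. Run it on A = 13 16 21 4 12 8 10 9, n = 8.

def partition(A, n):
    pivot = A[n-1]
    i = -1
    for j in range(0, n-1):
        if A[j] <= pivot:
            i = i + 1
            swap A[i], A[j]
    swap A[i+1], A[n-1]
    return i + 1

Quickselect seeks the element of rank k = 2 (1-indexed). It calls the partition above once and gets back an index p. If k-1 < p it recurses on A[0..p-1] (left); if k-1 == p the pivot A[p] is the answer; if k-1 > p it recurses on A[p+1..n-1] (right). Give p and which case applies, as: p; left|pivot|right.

2; left

pivot = A[7] = 9; i = -1
j=0: A[0]=13 > 9 → no swap
j=1: A[1]=16 > 9 → no swap
j=2: A[2]=21 > 9 → no swap
j=3: A[3]=4 ≤ 9 → i=0, swap A[0],A[3] → 4 16 21 13 12 8 10 9
j=4: A[4]=12 > 9 → no swap
j=5: A[5]=8 ≤ 9 → i=1, swap A[1],A[5] → 4 8 21 13 12 16 10 9
j=6: A[6]=10 > 9 → no swap
final swap A[2],A[7] → 4 8 9 13 12 16 10 21; return 2
p = 2; k-1 = 1 < 2 ⇒ left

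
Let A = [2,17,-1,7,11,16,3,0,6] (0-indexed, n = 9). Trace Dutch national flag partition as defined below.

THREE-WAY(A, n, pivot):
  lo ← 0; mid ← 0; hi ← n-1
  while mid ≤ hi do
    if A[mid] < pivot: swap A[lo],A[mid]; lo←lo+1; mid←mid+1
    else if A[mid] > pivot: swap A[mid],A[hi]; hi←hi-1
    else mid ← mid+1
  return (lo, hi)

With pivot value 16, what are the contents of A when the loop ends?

pivot = 16; lo=0, mid=0, hi=8
A[mid]=2<16: swap A[0],A[0]; lo=1,mid=1 → [2,17,-1,7,11,16,3,0,6]
A[mid]=17>16: swap A[1],A[8]; hi=7 → [2,6,-1,7,11,16,3,0,17]
A[mid]=6<16: swap A[1],A[1]; lo=2,mid=2 → [2,6,-1,7,11,16,3,0,17]
A[mid]=-1<16: swap A[2],A[2]; lo=3,mid=3 → [2,6,-1,7,11,16,3,0,17]
A[mid]=7<16: swap A[3],A[3]; lo=4,mid=4 → [2,6,-1,7,11,16,3,0,17]
A[mid]=11<16: swap A[4],A[4]; lo=5,mid=5 → [2,6,-1,7,11,16,3,0,17]
A[mid]=16=16: mid=6
A[mid]=3<16: swap A[5],A[6]; lo=6,mid=7 → [2,6,-1,7,11,3,16,0,17]
A[mid]=0<16: swap A[6],A[7]; lo=7,mid=8 → [2,6,-1,7,11,3,0,16,17]
end: lo=7, hi=7; A = [2,6,-1,7,11,3,0,16,17]

[2,6,-1,7,11,3,0,16,17]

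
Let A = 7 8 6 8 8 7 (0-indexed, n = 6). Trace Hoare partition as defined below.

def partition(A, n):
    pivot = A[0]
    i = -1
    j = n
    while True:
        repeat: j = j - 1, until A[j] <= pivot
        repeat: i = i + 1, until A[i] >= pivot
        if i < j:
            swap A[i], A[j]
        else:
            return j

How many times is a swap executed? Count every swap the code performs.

pivot = A[0] = 7; i = -1, j = 6
j→5 (A[5]=7≤7), i→0 (A[0]=7≥7); i<j, swap → 7 8 6 8 8 7
j→2 (A[2]=6≤7), i→1 (A[1]=8≥7); i<j, swap → 7 6 8 8 8 7
j→1, i→2; i≥j, return j=1. A = 7 6 8 8 8 7

2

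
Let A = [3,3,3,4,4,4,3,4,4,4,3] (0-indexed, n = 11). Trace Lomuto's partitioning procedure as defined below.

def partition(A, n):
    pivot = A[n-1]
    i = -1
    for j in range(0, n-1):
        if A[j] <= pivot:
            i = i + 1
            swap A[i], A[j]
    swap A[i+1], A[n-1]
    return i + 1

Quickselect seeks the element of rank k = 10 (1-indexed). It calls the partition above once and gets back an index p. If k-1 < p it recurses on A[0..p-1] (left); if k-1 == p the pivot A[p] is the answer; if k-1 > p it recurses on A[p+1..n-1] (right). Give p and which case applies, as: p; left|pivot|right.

pivot=3, i=-1
j=0: 3≤3, i=0, swap(0,0) ⇒ [3,3,3,4,4,4,3,4,4,4,3]
j=1: 3≤3, i=1, swap(1,1) ⇒ [3,3,3,4,4,4,3,4,4,4,3]
j=2: 3≤3, i=2, swap(2,2) ⇒ [3,3,3,4,4,4,3,4,4,4,3]
j=3: 4>3, skip
j=4: 4>3, skip
j=5: 4>3, skip
j=6: 3≤3, i=3, swap(3,6) ⇒ [3,3,3,3,4,4,4,4,4,4,3]
j=7: 4>3, skip
j=8: 4>3, skip
j=9: 4>3, skip
swap(4,10) ⇒ [3,3,3,3,3,4,4,4,4,4,4]; return 4
p = 4; k-1 = 9 > 4 ⇒ right

4; right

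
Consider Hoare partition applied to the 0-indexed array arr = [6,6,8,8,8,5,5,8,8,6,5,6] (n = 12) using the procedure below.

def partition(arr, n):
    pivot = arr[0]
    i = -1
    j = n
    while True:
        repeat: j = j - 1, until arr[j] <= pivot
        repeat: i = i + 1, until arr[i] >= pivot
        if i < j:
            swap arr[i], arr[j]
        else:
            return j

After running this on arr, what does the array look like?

pivot=6
j stops at 11 (6), i stops at 0 (6); swap ⇒ [6,6,8,8,8,5,5,8,8,6,5,6]
j stops at 10 (5), i stops at 1 (6); swap ⇒ [6,5,8,8,8,5,5,8,8,6,6,6]
j stops at 9 (6), i stops at 2 (8); swap ⇒ [6,5,6,8,8,5,5,8,8,8,6,6]
j stops at 6 (5), i stops at 3 (8); swap ⇒ [6,5,6,5,8,5,8,8,8,8,6,6]
j stops at 5 (5), i stops at 4 (8); swap ⇒ [6,5,6,5,5,8,8,8,8,8,6,6]
j stops at 4, i stops at 5; i≥j ⇒ return 4. arr=[6,5,6,5,5,8,8,8,8,8,6,6]

[6,5,6,5,5,8,8,8,8,8,6,6]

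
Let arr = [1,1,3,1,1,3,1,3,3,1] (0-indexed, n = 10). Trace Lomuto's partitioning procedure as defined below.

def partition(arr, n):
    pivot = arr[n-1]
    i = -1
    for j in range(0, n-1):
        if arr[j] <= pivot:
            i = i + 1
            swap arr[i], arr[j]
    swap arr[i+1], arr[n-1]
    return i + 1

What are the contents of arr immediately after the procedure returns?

[1,1,1,1,1,1,3,3,3,3]

pivot=1, i=-1
j=0: 1≤1, i=0, swap(0,0) ⇒ [1,1,3,1,1,3,1,3,3,1]
j=1: 1≤1, i=1, swap(1,1) ⇒ [1,1,3,1,1,3,1,3,3,1]
j=2: 3>1, skip
j=3: 1≤1, i=2, swap(2,3) ⇒ [1,1,1,3,1,3,1,3,3,1]
j=4: 1≤1, i=3, swap(3,4) ⇒ [1,1,1,1,3,3,1,3,3,1]
j=5: 3>1, skip
j=6: 1≤1, i=4, swap(4,6) ⇒ [1,1,1,1,1,3,3,3,3,1]
j=7: 3>1, skip
j=8: 3>1, skip
swap(5,9) ⇒ [1,1,1,1,1,1,3,3,3,3]; return 5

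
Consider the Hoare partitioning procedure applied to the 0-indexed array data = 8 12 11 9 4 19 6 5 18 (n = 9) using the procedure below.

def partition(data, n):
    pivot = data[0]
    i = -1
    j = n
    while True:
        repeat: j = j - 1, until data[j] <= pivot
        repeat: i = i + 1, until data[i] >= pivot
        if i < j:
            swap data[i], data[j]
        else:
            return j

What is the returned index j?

2

pivot = data[0] = 8; i = -1, j = 9
j→7 (data[7]=5≤8), i→0 (data[0]=8≥8); i<j, swap → 5 12 11 9 4 19 6 8 18
j→6 (data[6]=6≤8), i→1 (data[1]=12≥8); i<j, swap → 5 6 11 9 4 19 12 8 18
j→4 (data[4]=4≤8), i→2 (data[2]=11≥8); i<j, swap → 5 6 4 9 11 19 12 8 18
j→2, i→3; i≥j, return j=2. data = 5 6 4 9 11 19 12 8 18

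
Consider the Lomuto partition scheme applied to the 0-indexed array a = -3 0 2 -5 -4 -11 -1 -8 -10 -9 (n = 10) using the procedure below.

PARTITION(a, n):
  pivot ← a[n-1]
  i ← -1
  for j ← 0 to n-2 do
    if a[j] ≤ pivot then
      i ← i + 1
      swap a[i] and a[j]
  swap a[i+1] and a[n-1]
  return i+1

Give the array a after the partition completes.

-11 -10 -9 -5 -4 -3 -1 -8 0 2

pivot=-9, i=-1
j=0: -3>-9, skip
j=1: 0>-9, skip
j=2: 2>-9, skip
j=3: -5>-9, skip
j=4: -4>-9, skip
j=5: -11≤-9, i=0, swap(0,5) ⇒ -11 0 2 -5 -4 -3 -1 -8 -10 -9
j=6: -1>-9, skip
j=7: -8>-9, skip
j=8: -10≤-9, i=1, swap(1,8) ⇒ -11 -10 2 -5 -4 -3 -1 -8 0 -9
swap(2,9) ⇒ -11 -10 -9 -5 -4 -3 -1 -8 0 2; return 2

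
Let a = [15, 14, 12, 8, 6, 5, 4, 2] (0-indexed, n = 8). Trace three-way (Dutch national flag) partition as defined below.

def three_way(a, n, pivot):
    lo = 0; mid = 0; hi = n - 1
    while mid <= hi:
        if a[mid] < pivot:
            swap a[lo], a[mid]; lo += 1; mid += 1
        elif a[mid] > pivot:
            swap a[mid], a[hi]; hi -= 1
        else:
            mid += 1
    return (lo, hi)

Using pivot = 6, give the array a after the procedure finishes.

pivot = 6; lo=0, mid=0, hi=7
a[mid]=15>6: swap a[0],a[7]; hi=6 → [2, 14, 12, 8, 6, 5, 4, 15]
a[mid]=2<6: swap a[0],a[0]; lo=1,mid=1 → [2, 14, 12, 8, 6, 5, 4, 15]
a[mid]=14>6: swap a[1],a[6]; hi=5 → [2, 4, 12, 8, 6, 5, 14, 15]
a[mid]=4<6: swap a[1],a[1]; lo=2,mid=2 → [2, 4, 12, 8, 6, 5, 14, 15]
a[mid]=12>6: swap a[2],a[5]; hi=4 → [2, 4, 5, 8, 6, 12, 14, 15]
a[mid]=5<6: swap a[2],a[2]; lo=3,mid=3 → [2, 4, 5, 8, 6, 12, 14, 15]
a[mid]=8>6: swap a[3],a[4]; hi=3 → [2, 4, 5, 6, 8, 12, 14, 15]
a[mid]=6=6: mid=4
end: lo=3, hi=3; a = [2, 4, 5, 6, 8, 12, 14, 15]

[2, 4, 5, 6, 8, 12, 14, 15]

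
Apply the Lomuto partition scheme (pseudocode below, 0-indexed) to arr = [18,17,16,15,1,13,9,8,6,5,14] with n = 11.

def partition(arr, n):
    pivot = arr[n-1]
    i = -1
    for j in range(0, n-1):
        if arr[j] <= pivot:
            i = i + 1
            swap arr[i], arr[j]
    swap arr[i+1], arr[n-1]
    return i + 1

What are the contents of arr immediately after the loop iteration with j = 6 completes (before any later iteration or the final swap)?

pivot = arr[10] = 14; i = -1
j=0: arr[0]=18 > 14 → no swap
j=1: arr[1]=17 > 14 → no swap
j=2: arr[2]=16 > 14 → no swap
j=3: arr[3]=15 > 14 → no swap
j=4: arr[4]=1 ≤ 14 → i=0, swap arr[0],arr[4] → [1,17,16,15,18,13,9,8,6,5,14]
j=5: arr[5]=13 ≤ 14 → i=1, swap arr[1],arr[5] → [1,13,16,15,18,17,9,8,6,5,14]
j=6: arr[6]=9 ≤ 14 → i=2, swap arr[2],arr[6] → [1,13,9,15,18,17,16,8,6,5,14]
(after j=6) arr = [1,13,9,15,18,17,16,8,6,5,14]

[1,13,9,15,18,17,16,8,6,5,14]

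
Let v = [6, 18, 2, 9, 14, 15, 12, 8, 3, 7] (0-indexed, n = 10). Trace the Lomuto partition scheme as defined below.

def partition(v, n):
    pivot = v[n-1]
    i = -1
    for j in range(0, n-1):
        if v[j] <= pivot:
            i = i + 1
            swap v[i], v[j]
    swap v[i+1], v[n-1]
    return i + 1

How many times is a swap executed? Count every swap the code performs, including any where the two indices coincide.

4

pivot = v[9] = 7; i = -1
j=0: v[0]=6 ≤ 7 → i=0, swap v[0],v[0] (no change) → [6, 18, 2, 9, 14, 15, 12, 8, 3, 7]
j=1: v[1]=18 > 7 → no swap
j=2: v[2]=2 ≤ 7 → i=1, swap v[1],v[2] → [6, 2, 18, 9, 14, 15, 12, 8, 3, 7]
j=3: v[3]=9 > 7 → no swap
j=4: v[4]=14 > 7 → no swap
j=5: v[5]=15 > 7 → no swap
j=6: v[6]=12 > 7 → no swap
j=7: v[7]=8 > 7 → no swap
j=8: v[8]=3 ≤ 7 → i=2, swap v[2],v[8] → [6, 2, 3, 9, 14, 15, 12, 8, 18, 7]
final swap v[3],v[9] → [6, 2, 3, 7, 14, 15, 12, 8, 18, 9]; return 3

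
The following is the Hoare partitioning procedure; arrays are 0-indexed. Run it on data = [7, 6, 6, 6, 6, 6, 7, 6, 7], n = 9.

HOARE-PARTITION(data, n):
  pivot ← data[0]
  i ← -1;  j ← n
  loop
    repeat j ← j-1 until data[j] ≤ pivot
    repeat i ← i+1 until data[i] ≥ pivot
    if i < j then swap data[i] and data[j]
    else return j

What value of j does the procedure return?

6

pivot = data[0] = 7; i = -1, j = 9
j→8 (data[8]=7≤7), i→0 (data[0]=7≥7); i<j, swap → [7, 6, 6, 6, 6, 6, 7, 6, 7]
j→7 (data[7]=6≤7), i→6 (data[6]=7≥7); i<j, swap → [7, 6, 6, 6, 6, 6, 6, 7, 7]
j→6, i→7; i≥j, return j=6. data = [7, 6, 6, 6, 6, 6, 6, 7, 7]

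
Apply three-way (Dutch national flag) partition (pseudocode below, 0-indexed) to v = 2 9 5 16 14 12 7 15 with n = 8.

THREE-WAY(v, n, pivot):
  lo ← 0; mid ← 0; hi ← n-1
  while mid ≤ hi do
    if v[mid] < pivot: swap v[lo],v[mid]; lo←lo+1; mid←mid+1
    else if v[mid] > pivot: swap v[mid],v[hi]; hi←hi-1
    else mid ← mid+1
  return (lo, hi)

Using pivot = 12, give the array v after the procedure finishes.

2 9 5 7 12 14 15 16

lo=0 mid=0 hi=7
2<12: swap(0,0), lo=1 mid=1 ⇒ 2 9 5 16 14 12 7 15
9<12: swap(1,1), lo=2 mid=2 ⇒ 2 9 5 16 14 12 7 15
5<12: swap(2,2), lo=3 mid=3 ⇒ 2 9 5 16 14 12 7 15
16>12: swap(3,7), hi=6 ⇒ 2 9 5 15 14 12 7 16
15>12: swap(3,6), hi=5 ⇒ 2 9 5 7 14 12 15 16
7<12: swap(3,3), lo=4 mid=4 ⇒ 2 9 5 7 14 12 15 16
14>12: swap(4,5), hi=4 ⇒ 2 9 5 7 12 14 15 16
12=12: mid=5
done. lo=4 hi=4; v=2 9 5 7 12 14 15 16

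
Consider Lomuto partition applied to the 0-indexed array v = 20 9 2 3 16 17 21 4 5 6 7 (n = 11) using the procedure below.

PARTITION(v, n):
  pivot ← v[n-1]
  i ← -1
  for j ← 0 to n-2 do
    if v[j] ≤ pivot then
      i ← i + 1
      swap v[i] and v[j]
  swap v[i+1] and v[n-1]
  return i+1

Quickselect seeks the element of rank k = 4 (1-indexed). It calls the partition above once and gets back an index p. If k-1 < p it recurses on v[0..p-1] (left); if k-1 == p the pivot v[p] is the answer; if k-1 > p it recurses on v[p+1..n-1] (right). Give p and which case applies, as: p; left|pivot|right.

pivot = v[10] = 7; i = -1
j=0: v[0]=20 > 7 → no swap
j=1: v[1]=9 > 7 → no swap
j=2: v[2]=2 ≤ 7 → i=0, swap v[0],v[2] → 2 9 20 3 16 17 21 4 5 6 7
j=3: v[3]=3 ≤ 7 → i=1, swap v[1],v[3] → 2 3 20 9 16 17 21 4 5 6 7
j=4: v[4]=16 > 7 → no swap
j=5: v[5]=17 > 7 → no swap
j=6: v[6]=21 > 7 → no swap
j=7: v[7]=4 ≤ 7 → i=2, swap v[2],v[7] → 2 3 4 9 16 17 21 20 5 6 7
j=8: v[8]=5 ≤ 7 → i=3, swap v[3],v[8] → 2 3 4 5 16 17 21 20 9 6 7
j=9: v[9]=6 ≤ 7 → i=4, swap v[4],v[9] → 2 3 4 5 6 17 21 20 9 16 7
final swap v[5],v[10] → 2 3 4 5 6 7 21 20 9 16 17; return 5
p = 5; k-1 = 3 < 5 ⇒ left

5; left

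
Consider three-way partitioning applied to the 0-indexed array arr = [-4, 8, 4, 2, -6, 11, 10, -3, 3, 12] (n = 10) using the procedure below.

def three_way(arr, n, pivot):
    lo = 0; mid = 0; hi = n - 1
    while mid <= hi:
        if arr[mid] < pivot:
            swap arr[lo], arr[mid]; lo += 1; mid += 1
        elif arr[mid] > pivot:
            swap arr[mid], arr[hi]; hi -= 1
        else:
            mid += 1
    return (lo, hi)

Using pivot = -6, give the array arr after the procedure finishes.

pivot = -6; lo=0, mid=0, hi=9
arr[mid]=-4>-6: swap arr[0],arr[9]; hi=8 → [12, 8, 4, 2, -6, 11, 10, -3, 3, -4]
arr[mid]=12>-6: swap arr[0],arr[8]; hi=7 → [3, 8, 4, 2, -6, 11, 10, -3, 12, -4]
arr[mid]=3>-6: swap arr[0],arr[7]; hi=6 → [-3, 8, 4, 2, -6, 11, 10, 3, 12, -4]
arr[mid]=-3>-6: swap arr[0],arr[6]; hi=5 → [10, 8, 4, 2, -6, 11, -3, 3, 12, -4]
arr[mid]=10>-6: swap arr[0],arr[5]; hi=4 → [11, 8, 4, 2, -6, 10, -3, 3, 12, -4]
arr[mid]=11>-6: swap arr[0],arr[4]; hi=3 → [-6, 8, 4, 2, 11, 10, -3, 3, 12, -4]
arr[mid]=-6=-6: mid=1
arr[mid]=8>-6: swap arr[1],arr[3]; hi=2 → [-6, 2, 4, 8, 11, 10, -3, 3, 12, -4]
arr[mid]=2>-6: swap arr[1],arr[2]; hi=1 → [-6, 4, 2, 8, 11, 10, -3, 3, 12, -4]
arr[mid]=4>-6: swap arr[1],arr[1]; hi=0 → [-6, 4, 2, 8, 11, 10, -3, 3, 12, -4]
end: lo=0, hi=0; arr = [-6, 4, 2, 8, 11, 10, -3, 3, 12, -4]

[-6, 4, 2, 8, 11, 10, -3, 3, 12, -4]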